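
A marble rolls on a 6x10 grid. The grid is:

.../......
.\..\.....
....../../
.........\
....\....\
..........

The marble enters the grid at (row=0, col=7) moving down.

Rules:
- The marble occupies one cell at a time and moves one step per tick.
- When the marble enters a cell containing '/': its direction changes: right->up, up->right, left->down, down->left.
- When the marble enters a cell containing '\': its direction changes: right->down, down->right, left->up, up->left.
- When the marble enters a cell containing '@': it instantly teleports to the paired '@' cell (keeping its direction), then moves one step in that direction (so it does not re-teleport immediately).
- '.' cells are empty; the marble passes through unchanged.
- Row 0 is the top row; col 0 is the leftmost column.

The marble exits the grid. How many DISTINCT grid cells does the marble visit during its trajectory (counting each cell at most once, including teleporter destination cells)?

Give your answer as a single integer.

Step 1: enter (0,7), '.' pass, move down to (1,7)
Step 2: enter (1,7), '.' pass, move down to (2,7)
Step 3: enter (2,7), '.' pass, move down to (3,7)
Step 4: enter (3,7), '.' pass, move down to (4,7)
Step 5: enter (4,7), '.' pass, move down to (5,7)
Step 6: enter (5,7), '.' pass, move down to (6,7)
Step 7: at (6,7) — EXIT via bottom edge, pos 7
Distinct cells visited: 6 (path length 6)

Answer: 6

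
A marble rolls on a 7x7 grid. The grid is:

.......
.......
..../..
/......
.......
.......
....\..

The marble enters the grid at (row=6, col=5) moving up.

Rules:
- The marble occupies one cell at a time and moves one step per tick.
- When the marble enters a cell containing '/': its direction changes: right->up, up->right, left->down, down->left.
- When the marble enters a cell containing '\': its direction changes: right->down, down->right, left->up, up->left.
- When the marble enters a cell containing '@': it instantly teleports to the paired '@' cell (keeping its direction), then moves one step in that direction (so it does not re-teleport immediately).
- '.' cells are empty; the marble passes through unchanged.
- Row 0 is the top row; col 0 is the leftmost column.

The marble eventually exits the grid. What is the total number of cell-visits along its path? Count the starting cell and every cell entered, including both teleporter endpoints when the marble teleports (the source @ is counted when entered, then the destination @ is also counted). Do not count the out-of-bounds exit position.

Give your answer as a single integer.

Step 1: enter (6,5), '.' pass, move up to (5,5)
Step 2: enter (5,5), '.' pass, move up to (4,5)
Step 3: enter (4,5), '.' pass, move up to (3,5)
Step 4: enter (3,5), '.' pass, move up to (2,5)
Step 5: enter (2,5), '.' pass, move up to (1,5)
Step 6: enter (1,5), '.' pass, move up to (0,5)
Step 7: enter (0,5), '.' pass, move up to (-1,5)
Step 8: at (-1,5) — EXIT via top edge, pos 5
Path length (cell visits): 7

Answer: 7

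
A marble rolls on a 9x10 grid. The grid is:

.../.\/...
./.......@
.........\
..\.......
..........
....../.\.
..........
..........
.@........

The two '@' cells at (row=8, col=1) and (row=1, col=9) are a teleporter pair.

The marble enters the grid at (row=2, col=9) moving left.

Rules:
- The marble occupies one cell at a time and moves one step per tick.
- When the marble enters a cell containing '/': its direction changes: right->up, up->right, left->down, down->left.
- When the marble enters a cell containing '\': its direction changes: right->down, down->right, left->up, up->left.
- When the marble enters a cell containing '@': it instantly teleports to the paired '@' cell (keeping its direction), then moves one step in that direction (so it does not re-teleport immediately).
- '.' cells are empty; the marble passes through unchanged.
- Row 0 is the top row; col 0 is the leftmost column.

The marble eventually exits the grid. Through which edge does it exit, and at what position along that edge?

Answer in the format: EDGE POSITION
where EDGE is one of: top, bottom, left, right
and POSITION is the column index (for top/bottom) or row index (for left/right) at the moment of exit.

Answer: right 8

Derivation:
Step 1: enter (2,9), '\' deflects left->up, move up to (1,9)
Step 2: enter (1,9), '@' teleport (1,9)->(8,1), also enter (8,1), move up to (7,1)
Step 3: enter (7,1), '.' pass, move up to (6,1)
Step 4: enter (6,1), '.' pass, move up to (5,1)
Step 5: enter (5,1), '.' pass, move up to (4,1)
Step 6: enter (4,1), '.' pass, move up to (3,1)
Step 7: enter (3,1), '.' pass, move up to (2,1)
Step 8: enter (2,1), '.' pass, move up to (1,1)
Step 9: enter (1,1), '/' deflects up->right, move right to (1,2)
Step 10: enter (1,2), '.' pass, move right to (1,3)
Step 11: enter (1,3), '.' pass, move right to (1,4)
Step 12: enter (1,4), '.' pass, move right to (1,5)
Step 13: enter (1,5), '.' pass, move right to (1,6)
Step 14: enter (1,6), '.' pass, move right to (1,7)
Step 15: enter (1,7), '.' pass, move right to (1,8)
Step 16: enter (1,8), '.' pass, move right to (1,9)
Step 17: enter (1,9), '@' teleport (1,9)->(8,1), also enter (8,1), move right to (8,2)
Step 18: enter (8,2), '.' pass, move right to (8,3)
Step 19: enter (8,3), '.' pass, move right to (8,4)
Step 20: enter (8,4), '.' pass, move right to (8,5)
Step 21: enter (8,5), '.' pass, move right to (8,6)
Step 22: enter (8,6), '.' pass, move right to (8,7)
Step 23: enter (8,7), '.' pass, move right to (8,8)
Step 24: enter (8,8), '.' pass, move right to (8,9)
Step 25: enter (8,9), '.' pass, move right to (8,10)
Step 26: at (8,10) — EXIT via right edge, pos 8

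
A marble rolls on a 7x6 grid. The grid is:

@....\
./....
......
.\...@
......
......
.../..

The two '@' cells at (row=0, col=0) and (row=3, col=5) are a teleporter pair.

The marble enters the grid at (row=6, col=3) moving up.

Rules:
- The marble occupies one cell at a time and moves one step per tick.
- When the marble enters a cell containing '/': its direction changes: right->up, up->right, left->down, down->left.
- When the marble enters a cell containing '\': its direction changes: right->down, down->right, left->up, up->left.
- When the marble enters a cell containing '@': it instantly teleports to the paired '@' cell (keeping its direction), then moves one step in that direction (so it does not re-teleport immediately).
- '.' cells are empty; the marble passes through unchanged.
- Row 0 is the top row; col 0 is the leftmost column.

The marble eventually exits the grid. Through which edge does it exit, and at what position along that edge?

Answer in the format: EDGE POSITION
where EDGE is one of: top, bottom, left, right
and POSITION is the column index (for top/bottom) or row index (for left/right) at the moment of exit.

Answer: right 6

Derivation:
Step 1: enter (6,3), '/' deflects up->right, move right to (6,4)
Step 2: enter (6,4), '.' pass, move right to (6,5)
Step 3: enter (6,5), '.' pass, move right to (6,6)
Step 4: at (6,6) — EXIT via right edge, pos 6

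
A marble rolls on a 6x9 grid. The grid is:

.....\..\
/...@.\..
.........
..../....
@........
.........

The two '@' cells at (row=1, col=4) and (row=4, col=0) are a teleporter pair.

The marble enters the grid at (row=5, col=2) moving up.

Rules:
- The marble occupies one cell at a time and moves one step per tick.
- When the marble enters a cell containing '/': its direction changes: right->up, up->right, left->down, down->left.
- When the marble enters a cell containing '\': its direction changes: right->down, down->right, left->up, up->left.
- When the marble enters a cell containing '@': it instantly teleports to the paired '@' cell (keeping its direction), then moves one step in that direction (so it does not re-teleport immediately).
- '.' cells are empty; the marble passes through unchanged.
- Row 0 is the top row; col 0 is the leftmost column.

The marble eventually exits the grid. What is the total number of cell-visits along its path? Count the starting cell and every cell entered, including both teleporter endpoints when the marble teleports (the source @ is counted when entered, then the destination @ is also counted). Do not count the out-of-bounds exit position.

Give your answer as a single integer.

Step 1: enter (5,2), '.' pass, move up to (4,2)
Step 2: enter (4,2), '.' pass, move up to (3,2)
Step 3: enter (3,2), '.' pass, move up to (2,2)
Step 4: enter (2,2), '.' pass, move up to (1,2)
Step 5: enter (1,2), '.' pass, move up to (0,2)
Step 6: enter (0,2), '.' pass, move up to (-1,2)
Step 7: at (-1,2) — EXIT via top edge, pos 2
Path length (cell visits): 6

Answer: 6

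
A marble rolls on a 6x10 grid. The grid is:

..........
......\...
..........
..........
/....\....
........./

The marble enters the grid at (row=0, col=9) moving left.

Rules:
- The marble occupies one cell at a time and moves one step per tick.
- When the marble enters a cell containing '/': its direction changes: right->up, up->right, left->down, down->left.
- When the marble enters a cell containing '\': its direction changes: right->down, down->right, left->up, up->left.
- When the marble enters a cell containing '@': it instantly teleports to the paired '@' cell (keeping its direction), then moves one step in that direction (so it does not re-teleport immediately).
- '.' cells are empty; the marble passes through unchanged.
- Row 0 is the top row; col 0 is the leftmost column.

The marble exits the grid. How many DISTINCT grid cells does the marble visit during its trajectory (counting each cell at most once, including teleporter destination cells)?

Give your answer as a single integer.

Step 1: enter (0,9), '.' pass, move left to (0,8)
Step 2: enter (0,8), '.' pass, move left to (0,7)
Step 3: enter (0,7), '.' pass, move left to (0,6)
Step 4: enter (0,6), '.' pass, move left to (0,5)
Step 5: enter (0,5), '.' pass, move left to (0,4)
Step 6: enter (0,4), '.' pass, move left to (0,3)
Step 7: enter (0,3), '.' pass, move left to (0,2)
Step 8: enter (0,2), '.' pass, move left to (0,1)
Step 9: enter (0,1), '.' pass, move left to (0,0)
Step 10: enter (0,0), '.' pass, move left to (0,-1)
Step 11: at (0,-1) — EXIT via left edge, pos 0
Distinct cells visited: 10 (path length 10)

Answer: 10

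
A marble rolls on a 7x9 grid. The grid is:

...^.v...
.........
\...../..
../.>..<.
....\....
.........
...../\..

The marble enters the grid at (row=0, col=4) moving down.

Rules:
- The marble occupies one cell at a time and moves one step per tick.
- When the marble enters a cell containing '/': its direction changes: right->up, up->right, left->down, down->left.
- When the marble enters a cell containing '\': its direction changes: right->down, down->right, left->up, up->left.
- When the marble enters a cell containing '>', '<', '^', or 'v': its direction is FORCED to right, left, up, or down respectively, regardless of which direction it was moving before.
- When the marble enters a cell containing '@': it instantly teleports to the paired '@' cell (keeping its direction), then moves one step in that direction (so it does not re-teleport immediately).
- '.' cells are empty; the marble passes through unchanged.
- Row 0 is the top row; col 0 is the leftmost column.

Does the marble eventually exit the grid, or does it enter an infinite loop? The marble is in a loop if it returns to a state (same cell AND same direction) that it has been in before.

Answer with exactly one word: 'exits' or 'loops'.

Step 1: enter (0,4), '.' pass, move down to (1,4)
Step 2: enter (1,4), '.' pass, move down to (2,4)
Step 3: enter (2,4), '.' pass, move down to (3,4)
Step 4: enter (3,4), '>' forces down->right, move right to (3,5)
Step 5: enter (3,5), '.' pass, move right to (3,6)
Step 6: enter (3,6), '.' pass, move right to (3,7)
Step 7: enter (3,7), '<' forces right->left, move left to (3,6)
Step 8: enter (3,6), '.' pass, move left to (3,5)
Step 9: enter (3,5), '.' pass, move left to (3,4)
Step 10: enter (3,4), '>' forces left->right, move right to (3,5)
Step 11: at (3,5) dir=right — LOOP DETECTED (seen before)

Answer: loops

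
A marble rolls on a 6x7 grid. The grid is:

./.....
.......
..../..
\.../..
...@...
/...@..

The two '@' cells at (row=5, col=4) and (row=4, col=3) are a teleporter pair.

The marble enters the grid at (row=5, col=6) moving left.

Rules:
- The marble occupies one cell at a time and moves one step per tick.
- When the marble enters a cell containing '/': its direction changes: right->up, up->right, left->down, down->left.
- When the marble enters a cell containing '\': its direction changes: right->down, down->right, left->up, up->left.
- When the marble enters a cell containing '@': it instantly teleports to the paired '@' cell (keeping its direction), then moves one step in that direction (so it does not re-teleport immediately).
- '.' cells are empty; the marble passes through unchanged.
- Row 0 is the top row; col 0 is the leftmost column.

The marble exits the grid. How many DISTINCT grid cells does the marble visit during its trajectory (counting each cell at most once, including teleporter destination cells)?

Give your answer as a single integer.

Step 1: enter (5,6), '.' pass, move left to (5,5)
Step 2: enter (5,5), '.' pass, move left to (5,4)
Step 3: enter (5,4), '@' teleport (5,4)->(4,3), also enter (4,3), move left to (4,2)
Step 4: enter (4,2), '.' pass, move left to (4,1)
Step 5: enter (4,1), '.' pass, move left to (4,0)
Step 6: enter (4,0), '.' pass, move left to (4,-1)
Step 7: at (4,-1) — EXIT via left edge, pos 4
Distinct cells visited: 7 (path length 7)

Answer: 7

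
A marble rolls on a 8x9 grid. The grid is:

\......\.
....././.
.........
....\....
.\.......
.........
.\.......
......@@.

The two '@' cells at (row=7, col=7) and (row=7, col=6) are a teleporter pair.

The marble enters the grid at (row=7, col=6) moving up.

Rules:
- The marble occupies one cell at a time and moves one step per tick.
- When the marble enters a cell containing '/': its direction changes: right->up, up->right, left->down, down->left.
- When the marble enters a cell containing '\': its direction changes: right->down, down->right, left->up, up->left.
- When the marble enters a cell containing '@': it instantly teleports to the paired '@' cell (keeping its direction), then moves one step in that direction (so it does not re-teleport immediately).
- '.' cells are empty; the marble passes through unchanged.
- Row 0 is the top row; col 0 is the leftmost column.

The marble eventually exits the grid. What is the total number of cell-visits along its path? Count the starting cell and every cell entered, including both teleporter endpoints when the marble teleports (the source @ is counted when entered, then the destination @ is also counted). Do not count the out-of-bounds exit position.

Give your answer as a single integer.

Step 1: enter (7,6), '@' teleport (7,6)->(7,7), also enter (7,7), move up to (6,7)
Step 2: enter (6,7), '.' pass, move up to (5,7)
Step 3: enter (5,7), '.' pass, move up to (4,7)
Step 4: enter (4,7), '.' pass, move up to (3,7)
Step 5: enter (3,7), '.' pass, move up to (2,7)
Step 6: enter (2,7), '.' pass, move up to (1,7)
Step 7: enter (1,7), '/' deflects up->right, move right to (1,8)
Step 8: enter (1,8), '.' pass, move right to (1,9)
Step 9: at (1,9) — EXIT via right edge, pos 1
Path length (cell visits): 9

Answer: 9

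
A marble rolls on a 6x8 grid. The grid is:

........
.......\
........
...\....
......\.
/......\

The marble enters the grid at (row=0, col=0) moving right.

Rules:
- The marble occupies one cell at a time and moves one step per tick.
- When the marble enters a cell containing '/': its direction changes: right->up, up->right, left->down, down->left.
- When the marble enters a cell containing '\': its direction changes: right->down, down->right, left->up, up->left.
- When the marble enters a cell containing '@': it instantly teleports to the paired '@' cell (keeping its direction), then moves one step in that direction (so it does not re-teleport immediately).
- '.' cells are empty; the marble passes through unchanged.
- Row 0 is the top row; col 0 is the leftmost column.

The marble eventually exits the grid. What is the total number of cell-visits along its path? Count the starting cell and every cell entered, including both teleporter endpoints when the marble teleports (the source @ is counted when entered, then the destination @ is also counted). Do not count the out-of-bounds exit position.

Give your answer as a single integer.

Answer: 8

Derivation:
Step 1: enter (0,0), '.' pass, move right to (0,1)
Step 2: enter (0,1), '.' pass, move right to (0,2)
Step 3: enter (0,2), '.' pass, move right to (0,3)
Step 4: enter (0,3), '.' pass, move right to (0,4)
Step 5: enter (0,4), '.' pass, move right to (0,5)
Step 6: enter (0,5), '.' pass, move right to (0,6)
Step 7: enter (0,6), '.' pass, move right to (0,7)
Step 8: enter (0,7), '.' pass, move right to (0,8)
Step 9: at (0,8) — EXIT via right edge, pos 0
Path length (cell visits): 8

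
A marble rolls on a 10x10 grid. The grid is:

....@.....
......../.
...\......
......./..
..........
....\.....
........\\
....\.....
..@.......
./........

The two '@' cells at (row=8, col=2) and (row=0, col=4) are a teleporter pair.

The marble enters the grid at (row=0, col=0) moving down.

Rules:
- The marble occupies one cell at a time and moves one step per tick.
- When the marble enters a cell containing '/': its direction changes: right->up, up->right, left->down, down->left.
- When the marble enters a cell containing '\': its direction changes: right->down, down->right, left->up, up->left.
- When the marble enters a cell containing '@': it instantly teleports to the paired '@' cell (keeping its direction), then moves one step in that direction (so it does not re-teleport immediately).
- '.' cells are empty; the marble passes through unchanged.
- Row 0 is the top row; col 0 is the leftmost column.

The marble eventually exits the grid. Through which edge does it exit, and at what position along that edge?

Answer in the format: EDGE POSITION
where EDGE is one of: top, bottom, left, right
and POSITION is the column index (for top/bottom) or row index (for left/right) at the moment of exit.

Step 1: enter (0,0), '.' pass, move down to (1,0)
Step 2: enter (1,0), '.' pass, move down to (2,0)
Step 3: enter (2,0), '.' pass, move down to (3,0)
Step 4: enter (3,0), '.' pass, move down to (4,0)
Step 5: enter (4,0), '.' pass, move down to (5,0)
Step 6: enter (5,0), '.' pass, move down to (6,0)
Step 7: enter (6,0), '.' pass, move down to (7,0)
Step 8: enter (7,0), '.' pass, move down to (8,0)
Step 9: enter (8,0), '.' pass, move down to (9,0)
Step 10: enter (9,0), '.' pass, move down to (10,0)
Step 11: at (10,0) — EXIT via bottom edge, pos 0

Answer: bottom 0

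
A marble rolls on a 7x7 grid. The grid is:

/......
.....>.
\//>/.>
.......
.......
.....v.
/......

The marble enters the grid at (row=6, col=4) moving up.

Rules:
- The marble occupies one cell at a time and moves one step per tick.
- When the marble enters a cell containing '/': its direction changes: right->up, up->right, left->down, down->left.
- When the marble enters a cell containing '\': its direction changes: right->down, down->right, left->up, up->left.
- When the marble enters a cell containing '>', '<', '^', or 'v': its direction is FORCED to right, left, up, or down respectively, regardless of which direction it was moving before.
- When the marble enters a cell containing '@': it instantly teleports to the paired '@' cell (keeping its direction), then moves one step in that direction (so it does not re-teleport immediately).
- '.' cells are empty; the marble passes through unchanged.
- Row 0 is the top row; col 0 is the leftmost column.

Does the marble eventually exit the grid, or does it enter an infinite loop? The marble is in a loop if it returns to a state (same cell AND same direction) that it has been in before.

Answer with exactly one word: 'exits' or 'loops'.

Step 1: enter (6,4), '.' pass, move up to (5,4)
Step 2: enter (5,4), '.' pass, move up to (4,4)
Step 3: enter (4,4), '.' pass, move up to (3,4)
Step 4: enter (3,4), '.' pass, move up to (2,4)
Step 5: enter (2,4), '/' deflects up->right, move right to (2,5)
Step 6: enter (2,5), '.' pass, move right to (2,6)
Step 7: enter (2,6), '>' forces right->right, move right to (2,7)
Step 8: at (2,7) — EXIT via right edge, pos 2

Answer: exits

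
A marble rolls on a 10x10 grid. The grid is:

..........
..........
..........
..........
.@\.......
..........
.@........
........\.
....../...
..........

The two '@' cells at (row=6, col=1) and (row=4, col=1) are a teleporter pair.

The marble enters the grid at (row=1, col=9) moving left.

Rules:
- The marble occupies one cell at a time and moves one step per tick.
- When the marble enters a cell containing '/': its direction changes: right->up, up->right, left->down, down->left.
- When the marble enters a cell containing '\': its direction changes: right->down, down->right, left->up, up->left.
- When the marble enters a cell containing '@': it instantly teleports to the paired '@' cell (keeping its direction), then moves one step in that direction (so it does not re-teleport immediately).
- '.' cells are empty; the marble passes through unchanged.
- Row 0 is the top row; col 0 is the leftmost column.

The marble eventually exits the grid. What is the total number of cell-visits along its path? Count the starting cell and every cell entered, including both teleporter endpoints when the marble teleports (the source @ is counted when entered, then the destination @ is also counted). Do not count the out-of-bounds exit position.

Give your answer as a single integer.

Step 1: enter (1,9), '.' pass, move left to (1,8)
Step 2: enter (1,8), '.' pass, move left to (1,7)
Step 3: enter (1,7), '.' pass, move left to (1,6)
Step 4: enter (1,6), '.' pass, move left to (1,5)
Step 5: enter (1,5), '.' pass, move left to (1,4)
Step 6: enter (1,4), '.' pass, move left to (1,3)
Step 7: enter (1,3), '.' pass, move left to (1,2)
Step 8: enter (1,2), '.' pass, move left to (1,1)
Step 9: enter (1,1), '.' pass, move left to (1,0)
Step 10: enter (1,0), '.' pass, move left to (1,-1)
Step 11: at (1,-1) — EXIT via left edge, pos 1
Path length (cell visits): 10

Answer: 10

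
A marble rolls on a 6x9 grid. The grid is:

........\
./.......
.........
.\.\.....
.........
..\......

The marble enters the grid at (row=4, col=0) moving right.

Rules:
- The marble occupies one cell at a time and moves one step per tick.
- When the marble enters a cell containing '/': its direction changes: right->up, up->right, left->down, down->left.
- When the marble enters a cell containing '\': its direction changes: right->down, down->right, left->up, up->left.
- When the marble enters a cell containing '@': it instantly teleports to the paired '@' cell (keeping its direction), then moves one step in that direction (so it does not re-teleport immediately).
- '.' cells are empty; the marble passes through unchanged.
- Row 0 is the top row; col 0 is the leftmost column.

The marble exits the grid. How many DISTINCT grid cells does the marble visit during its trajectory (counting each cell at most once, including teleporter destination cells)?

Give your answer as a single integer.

Answer: 9

Derivation:
Step 1: enter (4,0), '.' pass, move right to (4,1)
Step 2: enter (4,1), '.' pass, move right to (4,2)
Step 3: enter (4,2), '.' pass, move right to (4,3)
Step 4: enter (4,3), '.' pass, move right to (4,4)
Step 5: enter (4,4), '.' pass, move right to (4,5)
Step 6: enter (4,5), '.' pass, move right to (4,6)
Step 7: enter (4,6), '.' pass, move right to (4,7)
Step 8: enter (4,7), '.' pass, move right to (4,8)
Step 9: enter (4,8), '.' pass, move right to (4,9)
Step 10: at (4,9) — EXIT via right edge, pos 4
Distinct cells visited: 9 (path length 9)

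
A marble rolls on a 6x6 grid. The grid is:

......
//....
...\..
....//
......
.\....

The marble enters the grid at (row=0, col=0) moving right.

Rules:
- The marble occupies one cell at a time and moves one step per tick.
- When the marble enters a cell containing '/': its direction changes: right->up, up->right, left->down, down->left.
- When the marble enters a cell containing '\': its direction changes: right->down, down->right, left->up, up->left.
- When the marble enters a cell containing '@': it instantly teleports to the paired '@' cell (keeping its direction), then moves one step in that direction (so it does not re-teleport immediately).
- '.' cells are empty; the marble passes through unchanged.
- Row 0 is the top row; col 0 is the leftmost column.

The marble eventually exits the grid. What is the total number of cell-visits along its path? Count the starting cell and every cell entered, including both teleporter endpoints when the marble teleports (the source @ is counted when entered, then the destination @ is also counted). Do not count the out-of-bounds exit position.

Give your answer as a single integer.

Step 1: enter (0,0), '.' pass, move right to (0,1)
Step 2: enter (0,1), '.' pass, move right to (0,2)
Step 3: enter (0,2), '.' pass, move right to (0,3)
Step 4: enter (0,3), '.' pass, move right to (0,4)
Step 5: enter (0,4), '.' pass, move right to (0,5)
Step 6: enter (0,5), '.' pass, move right to (0,6)
Step 7: at (0,6) — EXIT via right edge, pos 0
Path length (cell visits): 6

Answer: 6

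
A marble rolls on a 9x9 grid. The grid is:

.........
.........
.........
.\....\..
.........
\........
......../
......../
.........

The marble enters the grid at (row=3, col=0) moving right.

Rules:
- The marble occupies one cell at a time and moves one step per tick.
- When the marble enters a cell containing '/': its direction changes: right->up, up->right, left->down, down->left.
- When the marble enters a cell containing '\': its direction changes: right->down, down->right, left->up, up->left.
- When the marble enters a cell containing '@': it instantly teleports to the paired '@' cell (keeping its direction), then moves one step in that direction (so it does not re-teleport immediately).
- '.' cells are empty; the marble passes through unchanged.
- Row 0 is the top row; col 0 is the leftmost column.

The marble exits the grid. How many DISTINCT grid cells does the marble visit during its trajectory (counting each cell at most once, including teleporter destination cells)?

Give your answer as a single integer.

Step 1: enter (3,0), '.' pass, move right to (3,1)
Step 2: enter (3,1), '\' deflects right->down, move down to (4,1)
Step 3: enter (4,1), '.' pass, move down to (5,1)
Step 4: enter (5,1), '.' pass, move down to (6,1)
Step 5: enter (6,1), '.' pass, move down to (7,1)
Step 6: enter (7,1), '.' pass, move down to (8,1)
Step 7: enter (8,1), '.' pass, move down to (9,1)
Step 8: at (9,1) — EXIT via bottom edge, pos 1
Distinct cells visited: 7 (path length 7)

Answer: 7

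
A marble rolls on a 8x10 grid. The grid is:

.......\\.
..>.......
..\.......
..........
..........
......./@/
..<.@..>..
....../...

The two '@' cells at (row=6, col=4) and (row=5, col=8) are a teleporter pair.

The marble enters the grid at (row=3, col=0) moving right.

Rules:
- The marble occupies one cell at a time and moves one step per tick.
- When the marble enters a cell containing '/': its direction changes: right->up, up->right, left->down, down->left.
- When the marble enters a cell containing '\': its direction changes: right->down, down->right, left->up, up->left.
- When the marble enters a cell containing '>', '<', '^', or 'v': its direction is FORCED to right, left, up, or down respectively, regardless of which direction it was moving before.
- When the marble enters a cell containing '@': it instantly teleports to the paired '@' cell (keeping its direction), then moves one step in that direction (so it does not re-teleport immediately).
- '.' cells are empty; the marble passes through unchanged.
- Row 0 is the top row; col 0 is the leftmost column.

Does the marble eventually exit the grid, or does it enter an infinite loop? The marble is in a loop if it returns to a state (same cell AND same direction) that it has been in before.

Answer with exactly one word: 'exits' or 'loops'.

Step 1: enter (3,0), '.' pass, move right to (3,1)
Step 2: enter (3,1), '.' pass, move right to (3,2)
Step 3: enter (3,2), '.' pass, move right to (3,3)
Step 4: enter (3,3), '.' pass, move right to (3,4)
Step 5: enter (3,4), '.' pass, move right to (3,5)
Step 6: enter (3,5), '.' pass, move right to (3,6)
Step 7: enter (3,6), '.' pass, move right to (3,7)
Step 8: enter (3,7), '.' pass, move right to (3,8)
Step 9: enter (3,8), '.' pass, move right to (3,9)
Step 10: enter (3,9), '.' pass, move right to (3,10)
Step 11: at (3,10) — EXIT via right edge, pos 3

Answer: exits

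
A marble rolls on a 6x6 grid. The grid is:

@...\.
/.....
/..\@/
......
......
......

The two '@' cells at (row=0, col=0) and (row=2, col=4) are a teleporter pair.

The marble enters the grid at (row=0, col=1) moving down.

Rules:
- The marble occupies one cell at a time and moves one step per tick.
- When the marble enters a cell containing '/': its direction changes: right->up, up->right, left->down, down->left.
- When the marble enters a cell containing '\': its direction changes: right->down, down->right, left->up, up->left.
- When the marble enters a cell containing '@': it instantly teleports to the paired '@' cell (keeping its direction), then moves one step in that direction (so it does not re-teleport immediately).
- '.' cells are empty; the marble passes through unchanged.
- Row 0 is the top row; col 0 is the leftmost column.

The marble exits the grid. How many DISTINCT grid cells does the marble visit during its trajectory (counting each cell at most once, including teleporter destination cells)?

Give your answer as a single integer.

Answer: 6

Derivation:
Step 1: enter (0,1), '.' pass, move down to (1,1)
Step 2: enter (1,1), '.' pass, move down to (2,1)
Step 3: enter (2,1), '.' pass, move down to (3,1)
Step 4: enter (3,1), '.' pass, move down to (4,1)
Step 5: enter (4,1), '.' pass, move down to (5,1)
Step 6: enter (5,1), '.' pass, move down to (6,1)
Step 7: at (6,1) — EXIT via bottom edge, pos 1
Distinct cells visited: 6 (path length 6)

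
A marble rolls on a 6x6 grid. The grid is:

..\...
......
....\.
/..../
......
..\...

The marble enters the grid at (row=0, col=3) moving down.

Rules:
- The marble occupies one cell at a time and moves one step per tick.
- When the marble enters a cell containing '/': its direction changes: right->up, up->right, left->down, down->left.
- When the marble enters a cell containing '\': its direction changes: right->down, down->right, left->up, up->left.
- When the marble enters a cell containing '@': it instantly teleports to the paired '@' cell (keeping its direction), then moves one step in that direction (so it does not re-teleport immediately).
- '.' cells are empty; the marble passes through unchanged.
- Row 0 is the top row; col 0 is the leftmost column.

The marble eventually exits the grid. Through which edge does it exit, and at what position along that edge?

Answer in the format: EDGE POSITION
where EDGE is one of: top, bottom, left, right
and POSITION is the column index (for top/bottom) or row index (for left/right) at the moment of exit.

Step 1: enter (0,3), '.' pass, move down to (1,3)
Step 2: enter (1,3), '.' pass, move down to (2,3)
Step 3: enter (2,3), '.' pass, move down to (3,3)
Step 4: enter (3,3), '.' pass, move down to (4,3)
Step 5: enter (4,3), '.' pass, move down to (5,3)
Step 6: enter (5,3), '.' pass, move down to (6,3)
Step 7: at (6,3) — EXIT via bottom edge, pos 3

Answer: bottom 3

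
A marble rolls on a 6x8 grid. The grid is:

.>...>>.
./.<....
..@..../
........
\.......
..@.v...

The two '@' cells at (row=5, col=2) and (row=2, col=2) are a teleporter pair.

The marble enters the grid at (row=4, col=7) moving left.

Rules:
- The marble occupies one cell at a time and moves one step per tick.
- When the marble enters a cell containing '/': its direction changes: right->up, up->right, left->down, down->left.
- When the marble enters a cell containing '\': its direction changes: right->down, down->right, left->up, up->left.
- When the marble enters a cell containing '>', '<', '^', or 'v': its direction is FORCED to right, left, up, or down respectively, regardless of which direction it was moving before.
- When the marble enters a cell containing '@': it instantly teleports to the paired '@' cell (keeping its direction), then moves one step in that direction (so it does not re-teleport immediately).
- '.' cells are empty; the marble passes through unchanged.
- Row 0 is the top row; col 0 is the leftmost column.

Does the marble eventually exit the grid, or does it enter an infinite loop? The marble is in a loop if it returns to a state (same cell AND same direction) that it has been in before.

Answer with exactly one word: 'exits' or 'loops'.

Answer: exits

Derivation:
Step 1: enter (4,7), '.' pass, move left to (4,6)
Step 2: enter (4,6), '.' pass, move left to (4,5)
Step 3: enter (4,5), '.' pass, move left to (4,4)
Step 4: enter (4,4), '.' pass, move left to (4,3)
Step 5: enter (4,3), '.' pass, move left to (4,2)
Step 6: enter (4,2), '.' pass, move left to (4,1)
Step 7: enter (4,1), '.' pass, move left to (4,0)
Step 8: enter (4,0), '\' deflects left->up, move up to (3,0)
Step 9: enter (3,0), '.' pass, move up to (2,0)
Step 10: enter (2,0), '.' pass, move up to (1,0)
Step 11: enter (1,0), '.' pass, move up to (0,0)
Step 12: enter (0,0), '.' pass, move up to (-1,0)
Step 13: at (-1,0) — EXIT via top edge, pos 0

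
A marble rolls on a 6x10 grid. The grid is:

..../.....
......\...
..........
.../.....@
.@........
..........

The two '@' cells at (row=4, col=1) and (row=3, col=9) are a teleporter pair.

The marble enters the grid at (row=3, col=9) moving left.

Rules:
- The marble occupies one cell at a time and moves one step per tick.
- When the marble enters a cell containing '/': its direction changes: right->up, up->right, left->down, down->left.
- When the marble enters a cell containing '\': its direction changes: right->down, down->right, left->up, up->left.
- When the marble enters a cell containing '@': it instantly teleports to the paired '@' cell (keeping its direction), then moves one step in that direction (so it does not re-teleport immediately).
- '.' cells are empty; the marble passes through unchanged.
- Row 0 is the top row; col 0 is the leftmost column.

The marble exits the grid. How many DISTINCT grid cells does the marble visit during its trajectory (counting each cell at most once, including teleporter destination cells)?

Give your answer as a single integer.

Answer: 3

Derivation:
Step 1: enter (3,9), '@' teleport (3,9)->(4,1), also enter (4,1), move left to (4,0)
Step 2: enter (4,0), '.' pass, move left to (4,-1)
Step 3: at (4,-1) — EXIT via left edge, pos 4
Distinct cells visited: 3 (path length 3)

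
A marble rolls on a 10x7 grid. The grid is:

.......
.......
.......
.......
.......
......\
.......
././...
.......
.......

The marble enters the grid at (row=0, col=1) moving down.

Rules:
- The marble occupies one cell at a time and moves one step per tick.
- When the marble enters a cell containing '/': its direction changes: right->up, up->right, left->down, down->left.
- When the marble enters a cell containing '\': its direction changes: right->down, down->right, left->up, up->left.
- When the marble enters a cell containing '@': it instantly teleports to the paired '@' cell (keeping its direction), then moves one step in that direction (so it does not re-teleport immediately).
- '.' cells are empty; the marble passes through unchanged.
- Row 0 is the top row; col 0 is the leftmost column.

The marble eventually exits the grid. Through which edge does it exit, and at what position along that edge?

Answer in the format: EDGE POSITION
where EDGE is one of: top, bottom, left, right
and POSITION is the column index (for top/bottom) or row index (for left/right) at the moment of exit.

Step 1: enter (0,1), '.' pass, move down to (1,1)
Step 2: enter (1,1), '.' pass, move down to (2,1)
Step 3: enter (2,1), '.' pass, move down to (3,1)
Step 4: enter (3,1), '.' pass, move down to (4,1)
Step 5: enter (4,1), '.' pass, move down to (5,1)
Step 6: enter (5,1), '.' pass, move down to (6,1)
Step 7: enter (6,1), '.' pass, move down to (7,1)
Step 8: enter (7,1), '/' deflects down->left, move left to (7,0)
Step 9: enter (7,0), '.' pass, move left to (7,-1)
Step 10: at (7,-1) — EXIT via left edge, pos 7

Answer: left 7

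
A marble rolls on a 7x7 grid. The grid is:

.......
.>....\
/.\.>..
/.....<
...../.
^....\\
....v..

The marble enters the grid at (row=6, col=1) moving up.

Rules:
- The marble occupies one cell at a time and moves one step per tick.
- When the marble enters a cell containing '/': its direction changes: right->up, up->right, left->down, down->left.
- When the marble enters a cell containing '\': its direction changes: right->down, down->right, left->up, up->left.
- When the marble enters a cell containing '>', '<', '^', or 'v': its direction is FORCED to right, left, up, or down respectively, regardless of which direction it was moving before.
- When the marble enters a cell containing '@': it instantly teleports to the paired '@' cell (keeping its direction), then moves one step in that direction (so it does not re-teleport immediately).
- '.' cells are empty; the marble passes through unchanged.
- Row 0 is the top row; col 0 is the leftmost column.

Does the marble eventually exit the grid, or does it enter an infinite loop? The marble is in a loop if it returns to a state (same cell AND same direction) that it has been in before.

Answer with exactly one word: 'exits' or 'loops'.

Answer: loops

Derivation:
Step 1: enter (6,1), '.' pass, move up to (5,1)
Step 2: enter (5,1), '.' pass, move up to (4,1)
Step 3: enter (4,1), '.' pass, move up to (3,1)
Step 4: enter (3,1), '.' pass, move up to (2,1)
Step 5: enter (2,1), '.' pass, move up to (1,1)
Step 6: enter (1,1), '>' forces up->right, move right to (1,2)
Step 7: enter (1,2), '.' pass, move right to (1,3)
Step 8: enter (1,3), '.' pass, move right to (1,4)
Step 9: enter (1,4), '.' pass, move right to (1,5)
Step 10: enter (1,5), '.' pass, move right to (1,6)
Step 11: enter (1,6), '\' deflects right->down, move down to (2,6)
Step 12: enter (2,6), '.' pass, move down to (3,6)
Step 13: enter (3,6), '<' forces down->left, move left to (3,5)
Step 14: enter (3,5), '.' pass, move left to (3,4)
Step 15: enter (3,4), '.' pass, move left to (3,3)
Step 16: enter (3,3), '.' pass, move left to (3,2)
Step 17: enter (3,2), '.' pass, move left to (3,1)
Step 18: enter (3,1), '.' pass, move left to (3,0)
Step 19: enter (3,0), '/' deflects left->down, move down to (4,0)
Step 20: enter (4,0), '.' pass, move down to (5,0)
Step 21: enter (5,0), '^' forces down->up, move up to (4,0)
Step 22: enter (4,0), '.' pass, move up to (3,0)
Step 23: enter (3,0), '/' deflects up->right, move right to (3,1)
Step 24: enter (3,1), '.' pass, move right to (3,2)
Step 25: enter (3,2), '.' pass, move right to (3,3)
Step 26: enter (3,3), '.' pass, move right to (3,4)
Step 27: enter (3,4), '.' pass, move right to (3,5)
Step 28: enter (3,5), '.' pass, move right to (3,6)
Step 29: enter (3,6), '<' forces right->left, move left to (3,5)
Step 30: at (3,5) dir=left — LOOP DETECTED (seen before)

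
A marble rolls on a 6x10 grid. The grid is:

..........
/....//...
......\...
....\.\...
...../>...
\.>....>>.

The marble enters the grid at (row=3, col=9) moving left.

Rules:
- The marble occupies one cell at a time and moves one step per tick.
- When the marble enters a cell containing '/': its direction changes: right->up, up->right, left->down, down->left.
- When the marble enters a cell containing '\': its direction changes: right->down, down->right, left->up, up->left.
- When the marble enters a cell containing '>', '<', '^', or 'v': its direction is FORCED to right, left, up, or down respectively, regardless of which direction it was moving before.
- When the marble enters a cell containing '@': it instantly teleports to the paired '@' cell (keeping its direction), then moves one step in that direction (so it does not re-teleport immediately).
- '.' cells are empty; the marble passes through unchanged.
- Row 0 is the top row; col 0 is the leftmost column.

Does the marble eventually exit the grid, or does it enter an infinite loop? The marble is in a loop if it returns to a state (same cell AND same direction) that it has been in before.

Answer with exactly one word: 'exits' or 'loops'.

Answer: exits

Derivation:
Step 1: enter (3,9), '.' pass, move left to (3,8)
Step 2: enter (3,8), '.' pass, move left to (3,7)
Step 3: enter (3,7), '.' pass, move left to (3,6)
Step 4: enter (3,6), '\' deflects left->up, move up to (2,6)
Step 5: enter (2,6), '\' deflects up->left, move left to (2,5)
Step 6: enter (2,5), '.' pass, move left to (2,4)
Step 7: enter (2,4), '.' pass, move left to (2,3)
Step 8: enter (2,3), '.' pass, move left to (2,2)
Step 9: enter (2,2), '.' pass, move left to (2,1)
Step 10: enter (2,1), '.' pass, move left to (2,0)
Step 11: enter (2,0), '.' pass, move left to (2,-1)
Step 12: at (2,-1) — EXIT via left edge, pos 2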